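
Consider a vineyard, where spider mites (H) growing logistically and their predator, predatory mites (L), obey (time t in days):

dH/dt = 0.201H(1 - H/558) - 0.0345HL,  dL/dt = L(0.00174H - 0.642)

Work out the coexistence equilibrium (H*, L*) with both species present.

H* ≈ 369, L* ≈ 1.97

From dL/dt = 0 with L > 0: 0.00174H* = 0.642, so H* = 369.
Substitute into dH/dt = 0: 0.201(1 - 369/558) = 0.0345L*.
The bracket is 0.339, giving L* = 0.0681/0.0345 = 1.97.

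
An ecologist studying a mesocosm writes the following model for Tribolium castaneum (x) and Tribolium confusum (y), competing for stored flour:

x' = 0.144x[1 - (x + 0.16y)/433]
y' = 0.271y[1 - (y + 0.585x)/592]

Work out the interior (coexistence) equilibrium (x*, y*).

Setting both brackets to zero gives the nullclines x + 0.16y = 433 and 0.585x + y = 592.
Substituting y = 592 - 0.585x into the first: x(1 - 0.16·0.585) = 433 - 0.16·592.
So x* = 338/0.906 = 373, and then y* = 592 - 0.585·373 = 374.

x* ≈ 373, y* ≈ 374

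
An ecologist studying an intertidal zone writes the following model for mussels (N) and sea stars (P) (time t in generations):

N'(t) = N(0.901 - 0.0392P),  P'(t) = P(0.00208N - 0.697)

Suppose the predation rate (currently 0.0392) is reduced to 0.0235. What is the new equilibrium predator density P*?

At the interior fixed point, setting dN/dt = 0 with N > 0 fixes P* = (prey growth rate)/(NP coefficient) — independent of the other coefficients.
With the change, P* = 0.901/0.0235 = 38.3; it rises from 23.

P* ≈ 38.3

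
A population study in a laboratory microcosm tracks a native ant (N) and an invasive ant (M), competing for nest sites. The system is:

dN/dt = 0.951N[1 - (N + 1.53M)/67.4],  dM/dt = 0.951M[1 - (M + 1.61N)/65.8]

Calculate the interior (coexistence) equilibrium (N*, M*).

Setting both brackets to zero gives the nullclines N + 1.53M = 67.4 and 1.61N + M = 65.8.
Substituting M = 65.8 - 1.61N into the first: N(1 - 1.53·1.61) = 67.4 - 1.53·65.8.
So N* = -33.3/-1.46 = 22.7, and then M* = 65.8 - 1.61·22.7 = 29.2.

N* ≈ 22.7, M* ≈ 29.2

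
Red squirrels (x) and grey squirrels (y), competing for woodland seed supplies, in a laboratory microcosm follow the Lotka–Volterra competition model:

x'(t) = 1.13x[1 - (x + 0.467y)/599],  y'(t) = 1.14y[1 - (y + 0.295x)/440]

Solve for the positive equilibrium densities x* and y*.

Setting both brackets to zero gives the nullclines x + 0.467y = 599 and 0.295x + y = 440.
Substituting y = 440 - 0.295x into the first: x(1 - 0.467·0.295) = 599 - 0.467·440.
So x* = 394/0.862 = 456, and then y* = 440 - 0.295·456 = 305.

x* ≈ 456, y* ≈ 305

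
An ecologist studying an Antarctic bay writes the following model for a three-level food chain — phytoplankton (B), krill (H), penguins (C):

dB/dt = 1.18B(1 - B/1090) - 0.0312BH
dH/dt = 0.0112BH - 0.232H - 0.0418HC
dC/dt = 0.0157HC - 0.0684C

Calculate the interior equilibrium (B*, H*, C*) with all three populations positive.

From dC/dt = 0: 0.0157H* = 0.0684, so H* = 4.36.
From dB/dt = 0: 1.18(1 - B*/1090) = 0.0312·4.36, giving B* = 1090·(1 - 0.115) = 964.
From dH/dt = 0: 0.0112·964 - 0.232 = 0.0418C*, so C* = 10.6/0.0418 = 253.

B* ≈ 964, H* ≈ 4.36, C* ≈ 253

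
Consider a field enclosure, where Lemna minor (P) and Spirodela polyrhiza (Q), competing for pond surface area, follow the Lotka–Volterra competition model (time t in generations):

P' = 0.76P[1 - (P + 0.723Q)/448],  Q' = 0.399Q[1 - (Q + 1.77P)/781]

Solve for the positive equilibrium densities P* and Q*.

P* ≈ 417, Q* ≈ 42.8

Setting both brackets to zero gives the nullclines P + 0.723Q = 448 and 1.77P + Q = 781.
Substituting Q = 781 - 1.77P into the first: P(1 - 0.723·1.77) = 448 - 0.723·781.
So P* = -117/-0.28 = 417, and then Q* = 781 - 1.77·417 = 42.8.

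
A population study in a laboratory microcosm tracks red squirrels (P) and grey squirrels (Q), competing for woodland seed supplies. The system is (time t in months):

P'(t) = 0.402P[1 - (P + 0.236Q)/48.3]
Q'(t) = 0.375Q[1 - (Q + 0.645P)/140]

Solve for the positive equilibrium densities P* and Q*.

P* ≈ 18, Q* ≈ 128

Setting both brackets to zero gives the nullclines P + 0.236Q = 48.3 and 0.645P + Q = 140.
Substituting Q = 140 - 0.645P into the first: P(1 - 0.236·0.645) = 48.3 - 0.236·140.
So P* = 15.3/0.848 = 18, and then Q* = 140 - 0.645·18 = 128.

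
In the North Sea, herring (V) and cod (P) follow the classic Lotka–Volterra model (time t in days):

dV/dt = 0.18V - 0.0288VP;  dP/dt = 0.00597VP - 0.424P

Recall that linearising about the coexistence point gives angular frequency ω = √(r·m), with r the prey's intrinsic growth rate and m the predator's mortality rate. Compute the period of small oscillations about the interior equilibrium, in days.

T ≈ 22.7 days

Here r = 0.18 and m = 0.424, so r·m = 0.0763.
ω = √0.0763 = 0.276 per day, hence T = 2π/ω ≈ 22.7 days.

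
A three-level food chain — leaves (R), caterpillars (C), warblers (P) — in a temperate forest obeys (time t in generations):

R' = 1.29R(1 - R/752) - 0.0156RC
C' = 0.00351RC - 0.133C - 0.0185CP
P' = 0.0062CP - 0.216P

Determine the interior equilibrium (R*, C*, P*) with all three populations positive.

R* ≈ 435, C* ≈ 34.8, P* ≈ 75.4

From dP/dt = 0: 0.0062C* = 0.216, so C* = 34.8.
From dR/dt = 0: 1.29(1 - R*/752) = 0.0156·34.8, giving R* = 752·(1 - 0.421) = 435.
From dC/dt = 0: 0.00351·435 - 0.133 = 0.0185P*, so P* = 1.39/0.0185 = 75.4.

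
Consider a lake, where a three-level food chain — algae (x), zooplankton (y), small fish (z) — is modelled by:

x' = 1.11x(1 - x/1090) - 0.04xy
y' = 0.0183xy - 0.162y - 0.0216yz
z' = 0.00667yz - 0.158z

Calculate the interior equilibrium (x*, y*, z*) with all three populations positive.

From dz/dt = 0: 0.00667y* = 0.158, so y* = 23.7.
From dx/dt = 0: 1.11(1 - x*/1090) = 0.04·23.7, giving x* = 1090·(1 - 0.854) = 160.
From dy/dt = 0: 0.0183·160 - 0.162 = 0.0216z*, so z* = 2.76/0.0216 = 128.

x* ≈ 160, y* ≈ 23.7, z* ≈ 128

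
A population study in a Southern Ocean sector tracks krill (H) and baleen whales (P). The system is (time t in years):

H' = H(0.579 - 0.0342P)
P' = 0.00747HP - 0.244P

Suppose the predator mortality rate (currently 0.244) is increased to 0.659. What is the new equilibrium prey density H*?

At the interior fixed point, setting dP/dt = 0 with P > 0 fixes H* = (predator death rate)/(HP coefficient) — independent of the other coefficients.
With the change, H* = 0.659/0.00747 = 88.2; it rises from 32.7.

H* ≈ 88.2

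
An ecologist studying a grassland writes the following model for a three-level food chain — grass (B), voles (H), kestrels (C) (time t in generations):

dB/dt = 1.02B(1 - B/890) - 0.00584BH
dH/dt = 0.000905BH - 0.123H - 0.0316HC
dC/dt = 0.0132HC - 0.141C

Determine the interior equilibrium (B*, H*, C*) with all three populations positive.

From dC/dt = 0: 0.0132H* = 0.141, so H* = 10.7.
From dB/dt = 0: 1.02(1 - B*/890) = 0.00584·10.7, giving B* = 890·(1 - 0.0612) = 836.
From dH/dt = 0: 0.000905·836 - 0.123 = 0.0316C*, so C* = 0.633/0.0316 = 20.

B* ≈ 836, H* ≈ 10.7, C* ≈ 20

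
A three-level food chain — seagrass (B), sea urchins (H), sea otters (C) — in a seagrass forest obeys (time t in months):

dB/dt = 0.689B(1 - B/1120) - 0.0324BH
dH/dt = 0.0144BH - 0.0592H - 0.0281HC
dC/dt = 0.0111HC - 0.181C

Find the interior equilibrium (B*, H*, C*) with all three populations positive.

From dC/dt = 0: 0.0111H* = 0.181, so H* = 16.3.
From dB/dt = 0: 0.689(1 - B*/1120) = 0.0324·16.3, giving B* = 1120·(1 - 0.767) = 261.
From dH/dt = 0: 0.0144·261 - 0.0592 = 0.0281C*, so C* = 3.7/0.0281 = 132.

B* ≈ 261, H* ≈ 16.3, C* ≈ 132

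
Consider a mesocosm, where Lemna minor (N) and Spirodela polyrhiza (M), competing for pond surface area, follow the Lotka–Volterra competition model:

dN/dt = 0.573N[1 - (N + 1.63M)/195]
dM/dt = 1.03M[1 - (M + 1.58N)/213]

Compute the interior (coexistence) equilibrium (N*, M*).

Setting both brackets to zero gives the nullclines N + 1.63M = 195 and 1.58N + M = 213.
Substituting M = 213 - 1.58N into the first: N(1 - 1.63·1.58) = 195 - 1.63·213.
So N* = -152/-1.58 = 96.6, and then M* = 213 - 1.58·96.6 = 60.4.

N* ≈ 96.6, M* ≈ 60.4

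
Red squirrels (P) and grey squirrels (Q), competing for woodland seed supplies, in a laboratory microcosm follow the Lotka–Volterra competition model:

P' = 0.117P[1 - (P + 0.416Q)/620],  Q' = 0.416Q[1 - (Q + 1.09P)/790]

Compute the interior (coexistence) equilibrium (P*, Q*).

P* ≈ 533, Q* ≈ 209

Setting both brackets to zero gives the nullclines P + 0.416Q = 620 and 1.09P + Q = 790.
Substituting Q = 790 - 1.09P into the first: P(1 - 0.416·1.09) = 620 - 0.416·790.
So P* = 291/0.547 = 533, and then Q* = 790 - 1.09·533 = 209.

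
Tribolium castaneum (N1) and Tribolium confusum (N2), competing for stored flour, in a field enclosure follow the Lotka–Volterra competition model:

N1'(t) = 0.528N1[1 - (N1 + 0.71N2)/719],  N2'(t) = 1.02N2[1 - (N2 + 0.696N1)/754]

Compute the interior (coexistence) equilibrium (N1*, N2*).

Setting both brackets to zero gives the nullclines N1 + 0.71N2 = 719 and 0.696N1 + N2 = 754.
Substituting N2 = 754 - 0.696N1 into the first: N1(1 - 0.71·0.696) = 719 - 0.71·754.
So N1* = 184/0.506 = 363, and then N2* = 754 - 0.696·363 = 501.

N1* ≈ 363, N2* ≈ 501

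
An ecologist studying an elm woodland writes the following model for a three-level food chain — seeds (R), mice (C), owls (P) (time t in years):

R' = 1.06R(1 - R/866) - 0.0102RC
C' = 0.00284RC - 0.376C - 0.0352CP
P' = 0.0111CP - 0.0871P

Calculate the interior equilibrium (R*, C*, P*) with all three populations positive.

From dP/dt = 0: 0.0111C* = 0.0871, so C* = 7.85.
From dR/dt = 0: 1.06(1 - R*/866) = 0.0102·7.85, giving R* = 866·(1 - 0.0755) = 801.
From dC/dt = 0: 0.00284·801 - 0.376 = 0.0352P*, so P* = 1.9/0.0352 = 53.9.

R* ≈ 801, C* ≈ 7.85, P* ≈ 53.9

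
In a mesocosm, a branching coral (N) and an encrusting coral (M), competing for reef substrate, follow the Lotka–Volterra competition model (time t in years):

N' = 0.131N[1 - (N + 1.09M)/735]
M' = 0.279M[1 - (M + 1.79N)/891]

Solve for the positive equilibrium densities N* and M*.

N* ≈ 248, M* ≈ 446

Setting both brackets to zero gives the nullclines N + 1.09M = 735 and 1.79N + M = 891.
Substituting M = 891 - 1.79N into the first: N(1 - 1.09·1.79) = 735 - 1.09·891.
So N* = -236/-0.951 = 248, and then M* = 891 - 1.79·248 = 446.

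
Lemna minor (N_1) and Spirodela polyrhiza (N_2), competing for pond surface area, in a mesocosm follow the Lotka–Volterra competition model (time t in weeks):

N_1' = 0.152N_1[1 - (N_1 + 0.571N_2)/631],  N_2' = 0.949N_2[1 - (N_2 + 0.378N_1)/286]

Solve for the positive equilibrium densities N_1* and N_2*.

Setting both brackets to zero gives the nullclines N_1 + 0.571N_2 = 631 and 0.378N_1 + N_2 = 286.
Substituting N_2 = 286 - 0.378N_1 into the first: N_1(1 - 0.571·0.378) = 631 - 0.571·286.
So N_1* = 468/0.784 = 596, and then N_2* = 286 - 0.378·596 = 60.6.

N_1* ≈ 596, N_2* ≈ 60.6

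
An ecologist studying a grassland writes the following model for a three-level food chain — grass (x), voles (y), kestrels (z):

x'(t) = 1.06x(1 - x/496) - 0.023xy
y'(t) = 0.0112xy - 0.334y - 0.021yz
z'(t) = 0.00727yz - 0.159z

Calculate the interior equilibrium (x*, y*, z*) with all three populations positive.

x* ≈ 261, y* ≈ 21.9, z* ≈ 123

From dz/dt = 0: 0.00727y* = 0.159, so y* = 21.9.
From dx/dt = 0: 1.06(1 - x*/496) = 0.023·21.9, giving x* = 496·(1 - 0.475) = 261.
From dy/dt = 0: 0.0112·261 - 0.334 = 0.021z*, so z* = 2.58/0.021 = 123.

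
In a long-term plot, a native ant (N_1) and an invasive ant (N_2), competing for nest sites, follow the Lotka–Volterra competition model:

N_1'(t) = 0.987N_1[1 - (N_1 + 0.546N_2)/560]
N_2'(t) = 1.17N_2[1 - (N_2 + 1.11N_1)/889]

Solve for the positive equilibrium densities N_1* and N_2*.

Setting both brackets to zero gives the nullclines N_1 + 0.546N_2 = 560 and 1.11N_1 + N_2 = 889.
Substituting N_2 = 889 - 1.11N_1 into the first: N_1(1 - 0.546·1.11) = 560 - 0.546·889.
So N_1* = 74.6/0.394 = 189, and then N_2* = 889 - 1.11·189 = 679.

N_1* ≈ 189, N_2* ≈ 679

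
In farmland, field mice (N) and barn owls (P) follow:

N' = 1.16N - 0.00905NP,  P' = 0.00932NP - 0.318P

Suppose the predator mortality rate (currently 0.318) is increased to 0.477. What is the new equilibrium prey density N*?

N* ≈ 51.2

At the interior fixed point, setting dP/dt = 0 with P > 0 fixes N* = (predator death rate)/(NP coefficient) — independent of the other coefficients.
With the change, N* = 0.477/0.00932 = 51.2; it rises from 34.1.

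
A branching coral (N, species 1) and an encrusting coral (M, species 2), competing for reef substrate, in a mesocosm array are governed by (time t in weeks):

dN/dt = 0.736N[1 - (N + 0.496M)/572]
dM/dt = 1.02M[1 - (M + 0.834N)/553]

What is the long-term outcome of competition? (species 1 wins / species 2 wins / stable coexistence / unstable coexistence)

stable coexistence

Compare the nullcline intercepts: K1/α12 = 572/0.496 = 1150 > K2 = 553; K2/α21 = 553/0.834 = 663 > K1 = 572.
Since both inequalities hold, each species can invade when rare, so the interior equilibrium is stable.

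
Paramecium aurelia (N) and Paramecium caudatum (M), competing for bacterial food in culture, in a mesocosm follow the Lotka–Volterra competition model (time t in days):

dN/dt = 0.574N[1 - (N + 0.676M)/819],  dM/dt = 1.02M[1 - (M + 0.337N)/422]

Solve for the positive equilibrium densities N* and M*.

N* ≈ 691, M* ≈ 189

Setting both brackets to zero gives the nullclines N + 0.676M = 819 and 0.337N + M = 422.
Substituting M = 422 - 0.337N into the first: N(1 - 0.676·0.337) = 819 - 0.676·422.
So N* = 534/0.772 = 691, and then M* = 422 - 0.337·691 = 189.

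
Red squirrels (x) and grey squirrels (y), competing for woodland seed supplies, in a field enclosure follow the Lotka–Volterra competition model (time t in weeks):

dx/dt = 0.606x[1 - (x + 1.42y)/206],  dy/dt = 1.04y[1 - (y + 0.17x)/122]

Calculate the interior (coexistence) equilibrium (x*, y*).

x* ≈ 43.2, y* ≈ 115

Setting both brackets to zero gives the nullclines x + 1.42y = 206 and 0.17x + y = 122.
Substituting y = 122 - 0.17x into the first: x(1 - 1.42·0.17) = 206 - 1.42·122.
So x* = 32.8/0.759 = 43.2, and then y* = 122 - 0.17·43.2 = 115.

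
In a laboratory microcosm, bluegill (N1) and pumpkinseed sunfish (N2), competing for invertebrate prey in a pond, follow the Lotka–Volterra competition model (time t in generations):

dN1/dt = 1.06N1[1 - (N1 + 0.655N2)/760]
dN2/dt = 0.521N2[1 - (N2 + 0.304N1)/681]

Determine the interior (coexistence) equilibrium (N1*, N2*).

Setting both brackets to zero gives the nullclines N1 + 0.655N2 = 760 and 0.304N1 + N2 = 681.
Substituting N2 = 681 - 0.304N1 into the first: N1(1 - 0.655·0.304) = 760 - 0.655·681.
So N1* = 314/0.801 = 392, and then N2* = 681 - 0.304·392 = 562.

N1* ≈ 392, N2* ≈ 562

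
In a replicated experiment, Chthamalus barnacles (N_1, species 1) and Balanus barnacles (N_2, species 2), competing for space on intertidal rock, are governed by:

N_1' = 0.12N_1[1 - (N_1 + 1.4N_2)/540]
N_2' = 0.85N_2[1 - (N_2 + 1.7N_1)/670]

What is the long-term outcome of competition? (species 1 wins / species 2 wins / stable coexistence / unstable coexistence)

unstable coexistence (outcome depends on initial conditions)

Compare the nullcline intercepts: K1/α12 = 540/1.4 = 386 < K2 = 670; K2/α21 = 670/1.7 = 394 < K1 = 540.
Since both are reversed, neither can invade when rare; the interior point is a saddle.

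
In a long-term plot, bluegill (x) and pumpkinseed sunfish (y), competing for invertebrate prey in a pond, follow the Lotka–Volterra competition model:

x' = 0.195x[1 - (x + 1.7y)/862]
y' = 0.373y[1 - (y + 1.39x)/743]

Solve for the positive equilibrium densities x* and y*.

x* ≈ 294, y* ≈ 334

Setting both brackets to zero gives the nullclines x + 1.7y = 862 and 1.39x + y = 743.
Substituting y = 743 - 1.39x into the first: x(1 - 1.7·1.39) = 862 - 1.7·743.
So x* = -401/-1.36 = 294, and then y* = 743 - 1.39·294 = 334.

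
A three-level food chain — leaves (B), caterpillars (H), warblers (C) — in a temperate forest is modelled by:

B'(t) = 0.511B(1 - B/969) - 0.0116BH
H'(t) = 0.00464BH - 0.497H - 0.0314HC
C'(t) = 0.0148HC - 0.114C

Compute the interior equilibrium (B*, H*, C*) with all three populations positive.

B* ≈ 800, H* ≈ 7.7, C* ≈ 102

From dC/dt = 0: 0.0148H* = 0.114, so H* = 7.7.
From dB/dt = 0: 0.511(1 - B*/969) = 0.0116·7.7, giving B* = 969·(1 - 0.175) = 800.
From dH/dt = 0: 0.00464·800 - 0.497 = 0.0314C*, so C* = 3.21/0.0314 = 102.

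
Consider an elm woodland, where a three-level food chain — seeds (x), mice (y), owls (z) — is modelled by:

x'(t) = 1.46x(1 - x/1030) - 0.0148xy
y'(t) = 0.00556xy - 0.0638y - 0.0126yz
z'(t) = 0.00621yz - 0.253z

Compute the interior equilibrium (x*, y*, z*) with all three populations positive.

x* ≈ 605, y* ≈ 40.7, z* ≈ 262

From dz/dt = 0: 0.00621y* = 0.253, so y* = 40.7.
From dx/dt = 0: 1.46(1 - x*/1030) = 0.0148·40.7, giving x* = 1030·(1 - 0.413) = 605.
From dy/dt = 0: 0.00556·605 - 0.0638 = 0.0126z*, so z* = 3.3/0.0126 = 262.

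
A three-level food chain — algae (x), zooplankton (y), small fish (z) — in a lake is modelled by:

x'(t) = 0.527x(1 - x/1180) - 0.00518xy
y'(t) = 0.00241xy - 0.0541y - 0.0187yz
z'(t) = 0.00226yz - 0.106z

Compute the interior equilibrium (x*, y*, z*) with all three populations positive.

x* ≈ 636, y* ≈ 46.9, z* ≈ 79.1

From dz/dt = 0: 0.00226y* = 0.106, so y* = 46.9.
From dx/dt = 0: 0.527(1 - x*/1180) = 0.00518·46.9, giving x* = 1180·(1 - 0.461) = 636.
From dy/dt = 0: 0.00241·636 - 0.0541 = 0.0187z*, so z* = 1.48/0.0187 = 79.1.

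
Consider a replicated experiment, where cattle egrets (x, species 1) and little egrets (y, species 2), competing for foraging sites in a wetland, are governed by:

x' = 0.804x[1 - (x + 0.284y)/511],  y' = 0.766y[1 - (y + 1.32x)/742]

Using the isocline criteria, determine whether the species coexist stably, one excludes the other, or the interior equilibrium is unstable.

Compare the nullcline intercepts: K1/α12 = 511/0.284 = 1800 > K2 = 742; K2/α21 = 742/1.32 = 562 > K1 = 511.
Since both inequalities hold, each species can invade when rare, so the interior equilibrium is stable.

stable coexistence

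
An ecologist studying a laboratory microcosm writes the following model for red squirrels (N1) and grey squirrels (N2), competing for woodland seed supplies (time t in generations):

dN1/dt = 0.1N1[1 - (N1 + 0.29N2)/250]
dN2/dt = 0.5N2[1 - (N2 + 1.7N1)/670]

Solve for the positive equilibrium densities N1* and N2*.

N1* ≈ 110, N2* ≈ 483

Setting both brackets to zero gives the nullclines N1 + 0.29N2 = 250 and 1.7N1 + N2 = 670.
Substituting N2 = 670 - 1.7N1 into the first: N1(1 - 0.29·1.7) = 250 - 0.29·670.
So N1* = 55.7/0.507 = 110, and then N2* = 670 - 1.7·110 = 483.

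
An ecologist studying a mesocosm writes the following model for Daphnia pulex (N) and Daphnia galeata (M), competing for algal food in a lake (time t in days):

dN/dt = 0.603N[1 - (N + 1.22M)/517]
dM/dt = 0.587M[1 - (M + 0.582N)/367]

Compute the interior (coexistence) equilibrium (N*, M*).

Setting both brackets to zero gives the nullclines N + 1.22M = 517 and 0.582N + M = 367.
Substituting M = 367 - 0.582N into the first: N(1 - 1.22·0.582) = 517 - 1.22·367.
So N* = 69.3/0.29 = 239, and then M* = 367 - 0.582·239 = 228.

N* ≈ 239, M* ≈ 228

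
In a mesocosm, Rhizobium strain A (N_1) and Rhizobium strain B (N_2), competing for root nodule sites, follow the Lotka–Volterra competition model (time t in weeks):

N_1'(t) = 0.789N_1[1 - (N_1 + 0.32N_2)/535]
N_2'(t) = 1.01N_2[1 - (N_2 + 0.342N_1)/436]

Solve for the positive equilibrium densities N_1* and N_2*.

N_1* ≈ 444, N_2* ≈ 284

Setting both brackets to zero gives the nullclines N_1 + 0.32N_2 = 535 and 0.342N_1 + N_2 = 436.
Substituting N_2 = 436 - 0.342N_1 into the first: N_1(1 - 0.32·0.342) = 535 - 0.32·436.
So N_1* = 395/0.891 = 444, and then N_2* = 436 - 0.342·444 = 284.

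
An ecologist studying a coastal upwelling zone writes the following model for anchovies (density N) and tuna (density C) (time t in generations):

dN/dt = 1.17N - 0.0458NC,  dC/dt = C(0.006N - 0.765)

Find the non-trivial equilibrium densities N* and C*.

N* ≈ 128, C* ≈ 25.5

Set dC/dt = 0 with C > 0: 0.006N - 0.765 = 0, so N* = 0.765/0.006 = 128.
Set dN/dt = 0 with N > 0: 1.17 - 0.0458C = 0, so C* = 1.17/0.0458 = 25.5.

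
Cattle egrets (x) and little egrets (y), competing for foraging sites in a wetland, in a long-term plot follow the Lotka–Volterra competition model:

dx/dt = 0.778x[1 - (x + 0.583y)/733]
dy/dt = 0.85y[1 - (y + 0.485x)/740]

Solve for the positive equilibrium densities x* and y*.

x* ≈ 420, y* ≈ 536

Setting both brackets to zero gives the nullclines x + 0.583y = 733 and 0.485x + y = 740.
Substituting y = 740 - 0.485x into the first: x(1 - 0.583·0.485) = 733 - 0.583·740.
So x* = 302/0.717 = 420, and then y* = 740 - 0.485·420 = 536.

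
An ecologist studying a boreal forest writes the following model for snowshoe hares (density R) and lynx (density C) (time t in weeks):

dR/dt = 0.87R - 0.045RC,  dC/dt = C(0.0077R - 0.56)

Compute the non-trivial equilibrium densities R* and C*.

R* ≈ 72.7, C* ≈ 19.3

Set dC/dt = 0 with C > 0: 0.0077R - 0.56 = 0, so R* = 0.56/0.0077 = 72.7.
Set dR/dt = 0 with R > 0: 0.87 - 0.045C = 0, so C* = 0.87/0.045 = 19.3.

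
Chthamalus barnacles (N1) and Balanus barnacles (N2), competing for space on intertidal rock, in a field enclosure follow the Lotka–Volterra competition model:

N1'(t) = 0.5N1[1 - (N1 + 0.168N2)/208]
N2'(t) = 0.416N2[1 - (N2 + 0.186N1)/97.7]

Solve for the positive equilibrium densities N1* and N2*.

Setting both brackets to zero gives the nullclines N1 + 0.168N2 = 208 and 0.186N1 + N2 = 97.7.
Substituting N2 = 97.7 - 0.186N1 into the first: N1(1 - 0.168·0.186) = 208 - 0.168·97.7.
So N1* = 192/0.969 = 198, and then N2* = 97.7 - 0.186·198 = 60.9.

N1* ≈ 198, N2* ≈ 60.9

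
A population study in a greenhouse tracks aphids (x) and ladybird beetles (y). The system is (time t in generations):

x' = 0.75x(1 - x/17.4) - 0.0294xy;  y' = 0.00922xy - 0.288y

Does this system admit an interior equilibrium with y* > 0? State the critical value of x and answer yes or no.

Threshold x = 31.2; K < 31.2, so no, the predator goes extinct.

The predator equation gives dy/dt > 0 only when x > 0.288/0.00922 = 31.2.
Without the predator, x → K = 17.4. Since 17.4 < 31.2, the predator cannot invade.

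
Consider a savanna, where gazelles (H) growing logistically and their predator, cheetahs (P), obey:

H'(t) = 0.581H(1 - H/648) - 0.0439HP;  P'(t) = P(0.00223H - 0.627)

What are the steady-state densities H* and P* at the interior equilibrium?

From dP/dt = 0 with P > 0: 0.00223H* = 0.627, so H* = 281.
Substitute into dH/dt = 0: 0.581(1 - 281/648) = 0.0439P*.
The bracket is 0.566, giving P* = 0.329/0.0439 = 7.49.

H* ≈ 281, P* ≈ 7.49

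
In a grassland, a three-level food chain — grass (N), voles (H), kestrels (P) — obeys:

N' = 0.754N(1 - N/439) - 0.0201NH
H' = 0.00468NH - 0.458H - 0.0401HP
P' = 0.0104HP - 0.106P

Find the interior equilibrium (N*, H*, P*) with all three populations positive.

N* ≈ 320, H* ≈ 10.2, P* ≈ 25.9

From dP/dt = 0: 0.0104H* = 0.106, so H* = 10.2.
From dN/dt = 0: 0.754(1 - N*/439) = 0.0201·10.2, giving N* = 439·(1 - 0.272) = 320.
From dH/dt = 0: 0.00468·320 - 0.458 = 0.0401P*, so P* = 1.04/0.0401 = 25.9.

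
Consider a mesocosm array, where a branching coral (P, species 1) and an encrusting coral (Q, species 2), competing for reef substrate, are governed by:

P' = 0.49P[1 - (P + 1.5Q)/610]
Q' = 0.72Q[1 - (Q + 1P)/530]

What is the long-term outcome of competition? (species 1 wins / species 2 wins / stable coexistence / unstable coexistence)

Compare the nullcline intercepts: K1/α12 = 610/1.5 = 407 < K2 = 530; K2/α21 = 530/1 = 530 < K1 = 610.
Since both are reversed, neither can invade when rare; the interior point is a saddle.

unstable coexistence (outcome depends on initial conditions)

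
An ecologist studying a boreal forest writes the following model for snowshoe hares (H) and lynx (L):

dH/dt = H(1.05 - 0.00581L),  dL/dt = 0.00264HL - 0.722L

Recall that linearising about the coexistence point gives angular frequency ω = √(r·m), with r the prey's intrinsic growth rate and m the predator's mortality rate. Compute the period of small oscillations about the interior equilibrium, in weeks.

T ≈ 7.22 weeks

Here r = 1.05 and m = 0.722, so r·m = 0.758.
ω = √0.758 = 0.871 per week, hence T = 2π/ω ≈ 7.22 weeks.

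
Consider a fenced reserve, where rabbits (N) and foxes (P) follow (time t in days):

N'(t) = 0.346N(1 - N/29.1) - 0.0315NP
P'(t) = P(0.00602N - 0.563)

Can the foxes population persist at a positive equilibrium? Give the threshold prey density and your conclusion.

Threshold N = 93.5; K < 93.5, so no, the predator goes extinct.

The predator equation gives dP/dt > 0 only when N > 0.563/0.00602 = 93.5.
Without the predator, N → K = 29.1. Since 29.1 < 93.5, the predator cannot invade.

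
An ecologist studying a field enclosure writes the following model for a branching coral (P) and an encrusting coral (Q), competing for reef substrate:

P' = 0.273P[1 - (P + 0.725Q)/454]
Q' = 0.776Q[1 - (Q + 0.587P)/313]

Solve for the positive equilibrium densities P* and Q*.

P* ≈ 395, Q* ≈ 81

Setting both brackets to zero gives the nullclines P + 0.725Q = 454 and 0.587P + Q = 313.
Substituting Q = 313 - 0.587P into the first: P(1 - 0.725·0.587) = 454 - 0.725·313.
So P* = 227/0.574 = 395, and then Q* = 313 - 0.587·395 = 81.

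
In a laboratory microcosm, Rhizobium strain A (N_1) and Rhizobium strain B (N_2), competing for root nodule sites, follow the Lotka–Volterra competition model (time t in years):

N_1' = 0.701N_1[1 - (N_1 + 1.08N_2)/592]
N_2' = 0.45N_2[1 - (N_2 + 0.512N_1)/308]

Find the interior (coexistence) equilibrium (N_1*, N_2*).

Setting both brackets to zero gives the nullclines N_1 + 1.08N_2 = 592 and 0.512N_1 + N_2 = 308.
Substituting N_2 = 308 - 0.512N_1 into the first: N_1(1 - 1.08·0.512) = 592 - 1.08·308.
So N_1* = 259/0.447 = 580, and then N_2* = 308 - 0.512·580 = 11.

N_1* ≈ 580, N_2* ≈ 11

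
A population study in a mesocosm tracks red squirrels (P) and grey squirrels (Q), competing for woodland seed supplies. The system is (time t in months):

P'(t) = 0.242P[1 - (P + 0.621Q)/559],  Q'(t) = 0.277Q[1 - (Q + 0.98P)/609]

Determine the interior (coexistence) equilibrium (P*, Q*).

P* ≈ 462, Q* ≈ 156

Setting both brackets to zero gives the nullclines P + 0.621Q = 559 and 0.98P + Q = 609.
Substituting Q = 609 - 0.98P into the first: P(1 - 0.621·0.98) = 559 - 0.621·609.
So P* = 181/0.391 = 462, and then Q* = 609 - 0.98·462 = 156.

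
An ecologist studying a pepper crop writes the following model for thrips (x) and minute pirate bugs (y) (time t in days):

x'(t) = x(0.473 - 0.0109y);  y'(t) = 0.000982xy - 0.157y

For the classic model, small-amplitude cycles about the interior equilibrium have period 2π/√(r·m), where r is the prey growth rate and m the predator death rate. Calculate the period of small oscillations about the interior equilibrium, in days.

T ≈ 23.1 days

Here r = 0.473 and m = 0.157, so r·m = 0.0743.
ω = √0.0743 = 0.273 per day, hence T = 2π/ω ≈ 23.1 days.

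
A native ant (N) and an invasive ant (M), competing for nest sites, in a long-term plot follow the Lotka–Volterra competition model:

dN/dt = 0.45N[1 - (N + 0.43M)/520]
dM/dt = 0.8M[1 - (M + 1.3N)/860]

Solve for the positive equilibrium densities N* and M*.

N* ≈ 341, M* ≈ 417

Setting both brackets to zero gives the nullclines N + 0.43M = 520 and 1.3N + M = 860.
Substituting M = 860 - 1.3N into the first: N(1 - 0.43·1.3) = 520 - 0.43·860.
So N* = 150/0.441 = 341, and then M* = 860 - 1.3·341 = 417.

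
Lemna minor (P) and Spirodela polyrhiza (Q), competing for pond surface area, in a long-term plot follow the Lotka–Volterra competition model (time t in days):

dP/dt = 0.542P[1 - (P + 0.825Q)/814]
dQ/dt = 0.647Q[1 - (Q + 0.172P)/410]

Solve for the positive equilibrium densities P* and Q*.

Setting both brackets to zero gives the nullclines P + 0.825Q = 814 and 0.172P + Q = 410.
Substituting Q = 410 - 0.172P into the first: P(1 - 0.825·0.172) = 814 - 0.825·410.
So P* = 476/0.858 = 554, and then Q* = 410 - 0.172·554 = 315.

P* ≈ 554, Q* ≈ 315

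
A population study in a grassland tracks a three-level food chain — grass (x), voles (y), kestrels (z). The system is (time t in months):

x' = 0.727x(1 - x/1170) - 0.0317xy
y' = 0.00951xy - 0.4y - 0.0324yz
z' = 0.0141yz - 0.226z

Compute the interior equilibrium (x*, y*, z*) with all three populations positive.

From dz/dt = 0: 0.0141y* = 0.226, so y* = 16.
From dx/dt = 0: 0.727(1 - x*/1170) = 0.0317·16, giving x* = 1170·(1 - 0.699) = 352.
From dy/dt = 0: 0.00951·352 - 0.4 = 0.0324z*, so z* = 2.95/0.0324 = 91.1.

x* ≈ 352, y* ≈ 16, z* ≈ 91.1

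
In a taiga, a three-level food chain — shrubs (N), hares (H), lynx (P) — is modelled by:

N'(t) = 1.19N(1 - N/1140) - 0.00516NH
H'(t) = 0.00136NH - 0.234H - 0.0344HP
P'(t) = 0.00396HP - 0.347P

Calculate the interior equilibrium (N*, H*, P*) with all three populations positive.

N* ≈ 707, H* ≈ 87.6, P* ≈ 21.1

From dP/dt = 0: 0.00396H* = 0.347, so H* = 87.6.
From dN/dt = 0: 1.19(1 - N*/1140) = 0.00516·87.6, giving N* = 1140·(1 - 0.38) = 707.
From dH/dt = 0: 0.00136·707 - 0.234 = 0.0344P*, so P* = 0.727/0.0344 = 21.1.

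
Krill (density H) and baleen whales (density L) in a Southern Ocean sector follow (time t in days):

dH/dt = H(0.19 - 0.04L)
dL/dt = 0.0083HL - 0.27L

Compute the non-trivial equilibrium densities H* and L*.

Set dL/dt = 0 with L > 0: 0.0083H - 0.27 = 0, so H* = 0.27/0.0083 = 32.5.
Set dH/dt = 0 with H > 0: 0.19 - 0.04L = 0, so L* = 0.19/0.04 = 4.75.

H* ≈ 32.5, L* ≈ 4.75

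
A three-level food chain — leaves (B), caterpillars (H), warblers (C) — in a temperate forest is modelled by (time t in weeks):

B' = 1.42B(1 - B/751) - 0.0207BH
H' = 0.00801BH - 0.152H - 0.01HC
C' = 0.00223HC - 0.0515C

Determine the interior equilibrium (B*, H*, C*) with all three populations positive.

From dC/dt = 0: 0.00223H* = 0.0515, so H* = 23.1.
From dB/dt = 0: 1.42(1 - B*/751) = 0.0207·23.1, giving B* = 751·(1 - 0.337) = 498.
From dH/dt = 0: 0.00801·498 - 0.152 = 0.01C*, so C* = 3.84/0.01 = 384.

B* ≈ 498, H* ≈ 23.1, C* ≈ 384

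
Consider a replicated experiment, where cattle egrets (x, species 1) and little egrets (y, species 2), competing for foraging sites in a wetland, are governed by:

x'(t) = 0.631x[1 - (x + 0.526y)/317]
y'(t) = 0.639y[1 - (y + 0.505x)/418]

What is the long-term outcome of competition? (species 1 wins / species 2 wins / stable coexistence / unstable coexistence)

Compare the nullcline intercepts: K1/α12 = 317/0.526 = 603 > K2 = 418; K2/α21 = 418/0.505 = 828 > K1 = 317.
Since both inequalities hold, each species can invade when rare, so the interior equilibrium is stable.

stable coexistence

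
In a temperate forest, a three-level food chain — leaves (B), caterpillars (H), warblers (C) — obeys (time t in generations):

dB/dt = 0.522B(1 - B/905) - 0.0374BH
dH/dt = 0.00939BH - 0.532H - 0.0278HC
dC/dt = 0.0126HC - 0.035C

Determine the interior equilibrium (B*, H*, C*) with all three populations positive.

B* ≈ 725, H* ≈ 2.78, C* ≈ 226

From dC/dt = 0: 0.0126H* = 0.035, so H* = 2.78.
From dB/dt = 0: 0.522(1 - B*/905) = 0.0374·2.78, giving B* = 905·(1 - 0.199) = 725.
From dH/dt = 0: 0.00939·725 - 0.532 = 0.0278C*, so C* = 6.27/0.0278 = 226.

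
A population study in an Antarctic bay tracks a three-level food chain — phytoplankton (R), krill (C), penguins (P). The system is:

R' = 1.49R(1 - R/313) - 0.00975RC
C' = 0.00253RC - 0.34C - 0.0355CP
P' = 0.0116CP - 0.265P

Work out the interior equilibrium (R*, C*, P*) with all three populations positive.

R* ≈ 266, C* ≈ 22.8, P* ≈ 9.39

From dP/dt = 0: 0.0116C* = 0.265, so C* = 22.8.
From dR/dt = 0: 1.49(1 - R*/313) = 0.00975·22.8, giving R* = 313·(1 - 0.149) = 266.
From dC/dt = 0: 0.00253·266 - 0.34 = 0.0355P*, so P* = 0.334/0.0355 = 9.39.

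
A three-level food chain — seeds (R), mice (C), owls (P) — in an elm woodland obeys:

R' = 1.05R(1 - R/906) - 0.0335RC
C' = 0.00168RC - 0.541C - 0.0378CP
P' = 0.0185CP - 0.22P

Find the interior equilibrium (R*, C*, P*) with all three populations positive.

From dP/dt = 0: 0.0185C* = 0.22, so C* = 11.9.
From dR/dt = 0: 1.05(1 - R*/906) = 0.0335·11.9, giving R* = 906·(1 - 0.379) = 562.
From dC/dt = 0: 0.00168·562 - 0.541 = 0.0378P*, so P* = 0.404/0.0378 = 10.7.

R* ≈ 562, C* ≈ 11.9, P* ≈ 10.7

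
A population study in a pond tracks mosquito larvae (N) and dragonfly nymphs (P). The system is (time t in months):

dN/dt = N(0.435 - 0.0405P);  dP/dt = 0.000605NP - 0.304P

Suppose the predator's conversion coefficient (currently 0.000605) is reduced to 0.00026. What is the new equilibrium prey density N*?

N* ≈ 1170

At the interior fixed point, setting dP/dt = 0 with P > 0 fixes N* = (predator death rate)/(NP coefficient) — independent of the other coefficients.
With the change, N* = 0.304/0.00026 = 1170; it rises from 502.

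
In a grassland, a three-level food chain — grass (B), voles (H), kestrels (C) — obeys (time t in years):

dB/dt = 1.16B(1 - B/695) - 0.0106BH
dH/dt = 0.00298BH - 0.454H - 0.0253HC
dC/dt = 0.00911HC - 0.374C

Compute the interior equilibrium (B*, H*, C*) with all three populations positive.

From dC/dt = 0: 0.00911H* = 0.374, so H* = 41.1.
From dB/dt = 0: 1.16(1 - B*/695) = 0.0106·41.1, giving B* = 695·(1 - 0.375) = 434.
From dH/dt = 0: 0.00298·434 - 0.454 = 0.0253C*, so C* = 0.84/0.0253 = 33.2.

B* ≈ 434, H* ≈ 41.1, C* ≈ 33.2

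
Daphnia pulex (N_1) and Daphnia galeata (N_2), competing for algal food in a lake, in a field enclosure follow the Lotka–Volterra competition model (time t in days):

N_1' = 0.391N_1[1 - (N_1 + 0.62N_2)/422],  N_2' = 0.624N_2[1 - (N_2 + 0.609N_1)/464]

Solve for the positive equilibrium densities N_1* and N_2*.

Setting both brackets to zero gives the nullclines N_1 + 0.62N_2 = 422 and 0.609N_1 + N_2 = 464.
Substituting N_2 = 464 - 0.609N_1 into the first: N_1(1 - 0.62·0.609) = 422 - 0.62·464.
So N_1* = 134/0.622 = 216, and then N_2* = 464 - 0.609·216 = 333.

N_1* ≈ 216, N_2* ≈ 333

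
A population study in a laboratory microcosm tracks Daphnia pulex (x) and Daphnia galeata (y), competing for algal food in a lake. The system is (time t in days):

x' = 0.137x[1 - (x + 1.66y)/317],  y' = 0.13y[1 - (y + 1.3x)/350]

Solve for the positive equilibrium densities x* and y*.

x* ≈ 228, y* ≈ 53.6

Setting both brackets to zero gives the nullclines x + 1.66y = 317 and 1.3x + y = 350.
Substituting y = 350 - 1.3x into the first: x(1 - 1.66·1.3) = 317 - 1.66·350.
So x* = -264/-1.16 = 228, and then y* = 350 - 1.3·228 = 53.6.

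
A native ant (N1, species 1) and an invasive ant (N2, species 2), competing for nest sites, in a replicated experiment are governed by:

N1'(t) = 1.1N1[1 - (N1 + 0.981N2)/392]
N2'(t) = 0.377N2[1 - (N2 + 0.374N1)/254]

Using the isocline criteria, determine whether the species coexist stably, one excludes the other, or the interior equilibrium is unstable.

stable coexistence

Compare the nullcline intercepts: K1/α12 = 392/0.981 = 400 > K2 = 254; K2/α21 = 254/0.374 = 679 > K1 = 392.
Since both inequalities hold, each species can invade when rare, so the interior equilibrium is stable.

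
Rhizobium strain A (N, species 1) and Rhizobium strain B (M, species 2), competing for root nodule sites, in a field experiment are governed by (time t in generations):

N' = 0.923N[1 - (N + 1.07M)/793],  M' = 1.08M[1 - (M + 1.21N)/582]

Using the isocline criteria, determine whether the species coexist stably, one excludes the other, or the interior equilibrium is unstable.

Compare the nullcline intercepts: K1/α12 = 793/1.07 = 741 > K2 = 582; K2/α21 = 582/1.21 = 481 < K1 = 793.
Since the inequalities point opposite ways, species 1 can invade but species 2 cannot.

species 1 excludes species 2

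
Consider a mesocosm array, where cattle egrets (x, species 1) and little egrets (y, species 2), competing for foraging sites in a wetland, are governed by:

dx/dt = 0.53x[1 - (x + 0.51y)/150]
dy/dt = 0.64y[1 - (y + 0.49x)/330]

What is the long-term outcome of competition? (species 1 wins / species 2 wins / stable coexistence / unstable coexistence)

Compare the nullcline intercepts: K1/α12 = 150/0.51 = 294 < K2 = 330; K2/α21 = 330/0.49 = 673 > K1 = 150.
Since the inequalities point opposite ways, species 2 can invade but species 1 cannot.

species 2 excludes species 1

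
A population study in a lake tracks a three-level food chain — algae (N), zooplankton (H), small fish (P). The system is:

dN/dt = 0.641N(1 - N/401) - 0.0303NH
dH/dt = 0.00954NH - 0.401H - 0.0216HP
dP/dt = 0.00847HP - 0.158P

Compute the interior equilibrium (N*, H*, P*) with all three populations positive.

From dP/dt = 0: 0.00847H* = 0.158, so H* = 18.7.
From dN/dt = 0: 0.641(1 - N*/401) = 0.0303·18.7, giving N* = 401·(1 - 0.882) = 47.4.
From dH/dt = 0: 0.00954·47.4 - 0.401 = 0.0216P*, so P* = 0.0513/0.0216 = 2.37.

N* ≈ 47.4, H* ≈ 18.7, P* ≈ 2.37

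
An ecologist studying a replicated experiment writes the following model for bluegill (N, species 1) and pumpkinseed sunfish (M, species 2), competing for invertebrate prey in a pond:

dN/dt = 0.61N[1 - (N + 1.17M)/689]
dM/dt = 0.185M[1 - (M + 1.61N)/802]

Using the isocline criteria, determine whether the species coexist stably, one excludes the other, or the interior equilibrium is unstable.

Compare the nullcline intercepts: K1/α12 = 689/1.17 = 589 < K2 = 802; K2/α21 = 802/1.61 = 498 < K1 = 689.
Since both are reversed, neither can invade when rare; the interior point is a saddle.

unstable coexistence (outcome depends on initial conditions)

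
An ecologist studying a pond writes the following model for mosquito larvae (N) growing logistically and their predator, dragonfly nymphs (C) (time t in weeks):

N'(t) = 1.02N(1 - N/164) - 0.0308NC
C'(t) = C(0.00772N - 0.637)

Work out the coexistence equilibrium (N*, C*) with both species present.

N* ≈ 82.5, C* ≈ 16.5

From dC/dt = 0 with C > 0: 0.00772N* = 0.637, so N* = 82.5.
Substitute into dN/dt = 0: 1.02(1 - 82.5/164) = 0.0308C*.
The bracket is 0.497, giving C* = 0.507/0.0308 = 16.5.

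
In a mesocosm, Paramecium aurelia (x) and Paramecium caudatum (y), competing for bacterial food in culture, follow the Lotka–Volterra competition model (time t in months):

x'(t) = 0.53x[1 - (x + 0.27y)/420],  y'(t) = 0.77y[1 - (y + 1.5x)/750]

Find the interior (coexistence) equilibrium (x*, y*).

Setting both brackets to zero gives the nullclines x + 0.27y = 420 and 1.5x + y = 750.
Substituting y = 750 - 1.5x into the first: x(1 - 0.27·1.5) = 420 - 0.27·750.
So x* = 218/0.595 = 366, and then y* = 750 - 1.5·366 = 202.

x* ≈ 366, y* ≈ 202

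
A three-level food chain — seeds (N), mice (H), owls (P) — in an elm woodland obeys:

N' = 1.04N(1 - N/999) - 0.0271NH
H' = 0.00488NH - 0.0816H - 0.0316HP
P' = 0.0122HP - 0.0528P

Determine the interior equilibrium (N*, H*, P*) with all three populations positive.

N* ≈ 886, H* ≈ 4.33, P* ≈ 134

From dP/dt = 0: 0.0122H* = 0.0528, so H* = 4.33.
From dN/dt = 0: 1.04(1 - N*/999) = 0.0271·4.33, giving N* = 999·(1 - 0.113) = 886.
From dH/dt = 0: 0.00488·886 - 0.0816 = 0.0316P*, so P* = 4.24/0.0316 = 134.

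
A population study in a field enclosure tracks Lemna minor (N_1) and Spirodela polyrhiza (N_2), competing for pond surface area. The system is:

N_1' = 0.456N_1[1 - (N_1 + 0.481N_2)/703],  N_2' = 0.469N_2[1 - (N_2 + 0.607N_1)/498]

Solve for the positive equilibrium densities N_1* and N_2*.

N_1* ≈ 655, N_2* ≈ 101

Setting both brackets to zero gives the nullclines N_1 + 0.481N_2 = 703 and 0.607N_1 + N_2 = 498.
Substituting N_2 = 498 - 0.607N_1 into the first: N_1(1 - 0.481·0.607) = 703 - 0.481·498.
So N_1* = 463/0.708 = 655, and then N_2* = 498 - 0.607·655 = 101.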